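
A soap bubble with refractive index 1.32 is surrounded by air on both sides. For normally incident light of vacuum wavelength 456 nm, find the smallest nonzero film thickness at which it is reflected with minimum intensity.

173 nm

Top surface (1.0 → 1.32): reflection off a higher-index medium gives a half-wave phase shift.
At the lower boundary (n = 1.32 to n = 1.0) the reflected ray undergoes no phase shift.
Net: one phase inversion between the two reflected rays.
With one net inversion, destructive interference in reflection requires 2 n t = m λ.
Minimum nonzero at m = 1: t = λ / (2 n) = 456 / (2 × 1.32) = 173 nm.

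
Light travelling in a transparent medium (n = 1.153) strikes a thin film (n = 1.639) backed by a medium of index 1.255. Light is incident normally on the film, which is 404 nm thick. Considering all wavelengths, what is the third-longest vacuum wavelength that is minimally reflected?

Ray reflecting at the top interface goes from n = 1.153 toward n = 1.639: a half-wave phase shift.
At the lower boundary (n = 1.639 to n = 1.255) the reflected ray undergoes no phase shift.
Net: one phase inversion between the two reflected rays.
For minimum reflection here: 2 n t = m λ.
λ = 2 n t / m. The third-longest wavelength is m = 3: λ = 2 × 1.639 × 404 / 3.00 = 441 nm.

441 nm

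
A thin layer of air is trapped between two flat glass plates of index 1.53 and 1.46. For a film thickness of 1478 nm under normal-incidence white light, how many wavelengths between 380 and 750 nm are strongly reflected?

4

At the upper boundary (n = 1.53 to n = 1.0) the reflected ray undergoes no phase shift.
Bottom surface (1.0 → 1.46): reflection off a higher-index medium gives a half-wave phase shift.
Net: one phase inversion between the two reflected rays.
With one net inversion, constructive interference in reflection requires 2 n t = (m + ½) λ.
λ = 2 n t / (m + ½) = 2956 / (m + ½) nm.
m=3: 845 nm (IR); m=4: 657 nm (visible); m=5: 537 nm (visible); m=6: 455 nm (visible); m=7: 394 nm (visible); m=8: 348 nm (UV).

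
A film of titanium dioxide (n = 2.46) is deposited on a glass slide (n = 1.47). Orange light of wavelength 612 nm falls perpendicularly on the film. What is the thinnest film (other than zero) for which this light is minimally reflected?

124 nm

At the upper boundary (n = 1.0 to n = 2.46) the reflected ray undergoes a half-wave phase shift.
Ray reflecting at the bottom interface goes from n = 2.46 toward n = 1.47: no phase shift.
Exactly one π shift → a net half-wave offset.
So the condition for destructive reflection is 2 n t = m λ.
Minimum nonzero at m = 1: t = λ / (2 n) = 612 / (2 × 2.46) = 124 nm.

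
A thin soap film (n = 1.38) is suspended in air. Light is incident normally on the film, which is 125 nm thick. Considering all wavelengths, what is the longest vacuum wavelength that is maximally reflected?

Top surface (1.0 → 1.38): reflection off a higher-index medium gives a half-wave phase shift.
Bottom surface (1.38 → 1.0): reflection off a lower-index medium gives no phase shift.
Net: one phase inversion between the two reflected rays.
For bright reflection here: 2 n t = (m + ½) λ.
λ = 2 n t / (m + ½). The longest wavelength is m = 0: λ = 2 × 1.38 × 125 / 0.500 = 690 nm.

690 nm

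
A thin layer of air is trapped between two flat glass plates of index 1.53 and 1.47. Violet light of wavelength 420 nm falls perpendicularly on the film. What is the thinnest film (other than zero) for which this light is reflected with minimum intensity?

210 nm

Top surface (1.53 → 1.0): reflection off a lower-index medium gives no phase shift.
Bottom surface (1.0 → 1.47): reflection off a higher-index medium gives a half-wave phase shift.
The two reflections differ by half a wavelength.
For dark reflection here: 2 n t = m λ.
Minimum nonzero at m = 1: t = λ / (2 n) = 420 / (2 × 1.0) = 210 nm.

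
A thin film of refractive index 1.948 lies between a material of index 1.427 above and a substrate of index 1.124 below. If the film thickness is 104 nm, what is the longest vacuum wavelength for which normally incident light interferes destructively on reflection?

405 nm

Top surface (1.427 → 1.948): reflection off a higher-index medium gives a half-wave phase shift.
Bottom surface (1.948 → 1.124): reflection off a lower-index medium gives no phase shift.
The two reflections differ by half a wavelength.
With one net inversion, destructive interference in reflection requires 2 n t = m λ.
λ = 2 n t / m. The longest wavelength is m = 1: λ = 2 × 1.948 × 104 / 1.00 = 405 nm.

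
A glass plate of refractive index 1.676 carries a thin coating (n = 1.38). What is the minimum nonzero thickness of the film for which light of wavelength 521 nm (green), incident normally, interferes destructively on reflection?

94.4 nm

At the upper boundary (n = 1.0 to n = 1.38) the reflected ray undergoes a half-wave phase shift.
At the lower boundary (n = 1.38 to n = 1.676) the reflected ray undergoes a half-wave phase shift.
The two reflections carry the same phase change, so no net offset.
So the condition for destructive reflection is 2 n t = (m + ½) λ.
Minimum at m = 0: t = λ / (4 n) = 521 / (4 × 1.38) = 94.4 nm.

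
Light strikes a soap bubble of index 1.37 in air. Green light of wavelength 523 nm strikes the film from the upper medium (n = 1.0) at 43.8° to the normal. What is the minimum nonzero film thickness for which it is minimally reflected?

221 nm

Top surface (1.0 → 1.37): reflection off a higher-index medium gives a half-wave phase shift.
Ray reflecting at the bottom interface goes from n = 1.37 toward n = 1.0: no phase shift.
The two reflections differ by half a wavelength.
With one net inversion, destructive interference in reflection requires 2 n t cos θ_r = m λ.
Snell's law: 1.0 sin 43.8° = 1.37 sin θ_r → sin θ_r = 0.505, cos θ_r = 0.863.
Minimum nonzero at m = 1: t = λ / (2 n cos θ_r) = 523 / (2 × 1.37 × 0.863) = 221 nm.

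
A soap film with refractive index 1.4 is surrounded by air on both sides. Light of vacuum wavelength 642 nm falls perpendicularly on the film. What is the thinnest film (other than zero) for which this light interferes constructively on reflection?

Top surface (1.0 → 1.4): reflection off a higher-index medium gives a half-wave phase shift.
Bottom surface (1.4 → 1.0): reflection off a lower-index medium gives no phase shift.
Exactly one π shift → a net half-wave offset.
So the condition for constructive reflection is 2 n t = (m + ½) λ.
Minimum at m = 0: t = λ / (4 n) = 642 / (4 × 1.4) = 115 nm.

115 nm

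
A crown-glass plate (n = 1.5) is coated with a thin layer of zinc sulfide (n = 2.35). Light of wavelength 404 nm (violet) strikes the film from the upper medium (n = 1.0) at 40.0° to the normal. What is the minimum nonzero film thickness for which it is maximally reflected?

44.7 nm

Top surface (1.0 → 2.35): reflection off a higher-index medium gives a half-wave phase shift.
Ray reflecting at the bottom interface goes from n = 2.35 toward n = 1.5: no phase shift.
Exactly one π shift → a net half-wave offset.
With one net inversion, constructive interference in reflection requires 2 n t cos θ_r = (m + ½) λ.
Snell's law: 1.0 sin 40.0° = 2.35 sin θ_r → sin θ_r = 0.274, cos θ_r = 0.962.
Minimum at m = 0: t = λ / (4 n cos θ_r) = 404 / (4 × 2.35 × 0.962) = 44.7 nm.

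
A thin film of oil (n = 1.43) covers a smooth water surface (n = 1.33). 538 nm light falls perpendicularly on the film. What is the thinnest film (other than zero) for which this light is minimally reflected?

188 nm

At the upper boundary (n = 1.0 to n = 1.43) the reflected ray undergoes a half-wave phase shift.
At the lower boundary (n = 1.43 to n = 1.33) the reflected ray undergoes no phase shift.
The two reflections differ by half a wavelength.
For weak reflection here: 2 n t = m λ.
Minimum nonzero at m = 1: t = λ / (2 n) = 538 / (2 × 1.43) = 188 nm.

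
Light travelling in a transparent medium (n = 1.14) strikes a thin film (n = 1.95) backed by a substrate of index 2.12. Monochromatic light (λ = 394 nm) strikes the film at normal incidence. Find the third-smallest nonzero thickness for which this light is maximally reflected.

303 nm

At the upper boundary (n = 1.14 to n = 1.95) the reflected ray undergoes a half-wave phase shift.
Ray reflecting at the bottom interface goes from n = 1.95 toward n = 2.12: a half-wave phase shift.
Zero or two π shifts → no net half-wave offset.
With no net inversion, constructive interference in reflection requires 2 n t = m λ.
The third-smallest nonzero thickness corresponds to m = 3: t = m λ / (2 n) = 3.00 × 394 / (2 × 1.95) = 303 nm.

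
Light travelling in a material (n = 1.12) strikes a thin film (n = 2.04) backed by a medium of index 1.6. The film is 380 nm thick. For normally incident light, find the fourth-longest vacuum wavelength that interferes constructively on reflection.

At the upper boundary (n = 1.12 to n = 2.04) the reflected ray undergoes a half-wave phase shift.
Ray reflecting at the bottom interface goes from n = 2.04 toward n = 1.6: no phase shift.
Exactly one π shift → a net half-wave offset.
With one net inversion, constructive interference in reflection requires 2 n t = (m + ½) λ.
λ = 2 n t / (m + ½). The fourth-longest wavelength is m = 3: λ = 2 × 2.04 × 380 / 3.50 = 443 nm.

443 nm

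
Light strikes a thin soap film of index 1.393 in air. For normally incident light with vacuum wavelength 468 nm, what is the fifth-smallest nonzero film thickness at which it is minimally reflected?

840 nm

Ray reflecting at the top interface goes from n = 1.0 toward n = 1.393: a half-wave phase shift.
Bottom surface (1.393 → 1.0): reflection off a lower-index medium gives no phase shift.
Net: one phase inversion between the two reflected rays.
For weak reflection here: 2 n t = m λ.
The fifth-smallest nonzero thickness corresponds to m = 5: t = m λ / (2 n) = 5.00 × 468 / (2 × 1.393) = 840 nm.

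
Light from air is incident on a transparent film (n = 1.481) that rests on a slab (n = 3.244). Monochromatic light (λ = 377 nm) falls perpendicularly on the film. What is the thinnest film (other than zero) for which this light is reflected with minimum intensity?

63.6 nm

Ray reflecting at the top interface goes from n = 1.0 toward n = 1.481: a half-wave phase shift.
At the lower boundary (n = 1.481 to n = 3.244) the reflected ray undergoes a half-wave phase shift.
Zero or two π shifts → no net half-wave offset.
With no net inversion, destructive interference in reflection requires 2 n t = (m + ½) λ.
Minimum at m = 0: t = λ / (4 n) = 377 / (4 × 1.481) = 63.6 nm.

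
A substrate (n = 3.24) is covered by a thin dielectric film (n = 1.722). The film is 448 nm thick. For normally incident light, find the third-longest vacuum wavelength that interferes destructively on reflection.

Ray reflecting at the top interface goes from n = 1.0 toward n = 1.722: a half-wave phase shift.
Bottom surface (1.722 → 3.24): reflection off a higher-index medium gives a half-wave phase shift.
Zero or two π shifts → no net half-wave offset.
With no net inversion, destructive interference in reflection requires 2 n t = (m + ½) λ.
λ = 2 n t / (m + ½). The third-longest wavelength is m = 2: λ = 2 × 1.722 × 448 / 2.50 = 617 nm.

617 nm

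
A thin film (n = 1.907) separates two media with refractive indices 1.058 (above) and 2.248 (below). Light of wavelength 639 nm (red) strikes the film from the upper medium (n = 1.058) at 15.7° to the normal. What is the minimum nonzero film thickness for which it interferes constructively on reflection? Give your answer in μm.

0.169 μm

Top surface (1.058 → 1.907): reflection off a higher-index medium gives a half-wave phase shift.
At the lower boundary (n = 1.907 to n = 2.248) the reflected ray undergoes a half-wave phase shift.
Net: no relative phase inversion (both shifts match).
For maximum reflection here: 2 n t cos θ_r = m λ.
Snell's law: 1.058 sin 15.7° = 1.907 sin θ_r → sin θ_r = 0.150, cos θ_r = 0.989.
Minimum nonzero at m = 1: t = λ / (2 n cos θ_r) = 639 / (2 × 1.907 × 0.989) = 169 nm.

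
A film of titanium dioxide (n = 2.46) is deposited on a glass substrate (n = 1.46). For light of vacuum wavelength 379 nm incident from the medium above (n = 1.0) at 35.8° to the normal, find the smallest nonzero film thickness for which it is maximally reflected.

39.7 nm

Ray reflecting at the top interface goes from n = 1.0 toward n = 2.46: a half-wave phase shift.
At the lower boundary (n = 2.46 to n = 1.46) the reflected ray undergoes no phase shift.
Net: one phase inversion between the two reflected rays.
With one net inversion, constructive interference in reflection requires 2 n t cos θ_r = (m + ½) λ.
Snell's law: 1.0 sin 35.8° = 2.46 sin θ_r → sin θ_r = 0.238, cos θ_r = 0.971.
Minimum at m = 0: t = λ / (4 n cos θ_r) = 379 / (4 × 2.46 × 0.971) = 39.7 nm.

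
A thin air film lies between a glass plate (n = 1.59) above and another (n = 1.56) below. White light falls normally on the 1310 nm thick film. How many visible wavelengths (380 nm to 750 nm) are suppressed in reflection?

3

Ray reflecting at the top interface goes from n = 1.59 toward n = 1.0: no phase shift.
Ray reflecting at the bottom interface goes from n = 1.0 toward n = 1.56: a half-wave phase shift.
Exactly one π shift → a net half-wave offset.
With one net inversion, destructive interference in reflection requires 2 n t = m λ.
λ = 2 n t / m = 2620 / m nm.
m=3: 873 nm (IR); m=4: 655 nm (visible); m=5: 524 nm (visible); m=6: 437 nm (visible); m=7: 374 nm (UV).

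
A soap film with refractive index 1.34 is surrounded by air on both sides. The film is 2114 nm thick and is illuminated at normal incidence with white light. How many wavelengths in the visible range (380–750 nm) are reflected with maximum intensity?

7

At the upper boundary (n = 1.0 to n = 1.34) the reflected ray undergoes a half-wave phase shift.
Ray reflecting at the bottom interface goes from n = 1.34 toward n = 1.0: no phase shift.
Exactly one π shift → a net half-wave offset.
With one net inversion, constructive interference in reflection requires 2 n t = (m + ½) λ.
λ = 2 n t / (m + ½) = 5666 / (m + ½) nm.
m=7: 755 nm (IR); m=8: 667 nm (visible); m=9: 596 nm (visible); m=10: 540 nm (visible); m=11: 493 nm (visible); m=12: 453 nm (visible); m=13: 420 nm (visible); m=14: 391 nm (visible); m=15: 366 nm (UV).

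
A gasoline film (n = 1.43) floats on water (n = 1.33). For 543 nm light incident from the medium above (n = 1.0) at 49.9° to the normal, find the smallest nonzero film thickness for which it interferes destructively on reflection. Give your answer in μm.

0.225 μm

Ray reflecting at the top interface goes from n = 1.0 toward n = 1.43: a half-wave phase shift.
At the lower boundary (n = 1.43 to n = 1.33) the reflected ray undergoes no phase shift.
Exactly one π shift → a net half-wave offset.
So the condition for destructive reflection is 2 n t cos θ_r = m λ.
Snell's law: 1.0 sin 49.9° = 1.43 sin θ_r → sin θ_r = 0.535, cos θ_r = 0.845.
Minimum nonzero at m = 1: t = λ / (2 n cos θ_r) = 543 / (2 × 1.43 × 0.845) = 225 nm.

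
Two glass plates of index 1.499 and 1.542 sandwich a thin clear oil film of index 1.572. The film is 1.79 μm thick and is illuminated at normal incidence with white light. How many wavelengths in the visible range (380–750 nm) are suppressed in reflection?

7

Ray reflecting at the top interface goes from n = 1.499 toward n = 1.572: a half-wave phase shift.
Ray reflecting at the bottom interface goes from n = 1.572 toward n = 1.542: no phase shift.
Net: one phase inversion between the two reflected rays.
So the condition for destructive reflection is 2 n t = m λ.
λ = 2 n t / m = 5628 / m nm.
m=7: 804 nm (IR); m=8: 703 nm (visible); m=9: 625 nm (visible); m=10: 563 nm (visible); m=11: 512 nm (visible); m=12: 469 nm (visible); m=13: 433 nm (visible); m=14: 402 nm (visible); m=15: 375 nm (UV).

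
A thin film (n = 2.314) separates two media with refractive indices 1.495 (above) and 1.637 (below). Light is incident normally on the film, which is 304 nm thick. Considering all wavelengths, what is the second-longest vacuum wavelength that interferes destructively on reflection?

Ray reflecting at the top interface goes from n = 1.495 toward n = 2.314: a half-wave phase shift.
At the lower boundary (n = 2.314 to n = 1.637) the reflected ray undergoes no phase shift.
The two reflections differ by half a wavelength.
So the condition for destructive reflection is 2 n t = m λ.
λ = 2 n t / m. The second-longest wavelength is m = 2: λ = 2 × 2.314 × 304 / 2.00 = 703 nm.

703 nm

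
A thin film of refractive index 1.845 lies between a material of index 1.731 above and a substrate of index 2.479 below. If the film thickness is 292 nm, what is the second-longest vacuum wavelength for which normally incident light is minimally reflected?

Ray reflecting at the top interface goes from n = 1.731 toward n = 1.845: a half-wave phase shift.
Ray reflecting at the bottom interface goes from n = 1.845 toward n = 2.479: a half-wave phase shift.
Net: no relative phase inversion (both shifts match).
So the condition for destructive reflection is 2 n t = (m + ½) λ.
λ = 2 n t / (m + ½). The second-longest wavelength is m = 1: λ = 2 × 1.845 × 292 / 1.50 = 718 nm.

718 nm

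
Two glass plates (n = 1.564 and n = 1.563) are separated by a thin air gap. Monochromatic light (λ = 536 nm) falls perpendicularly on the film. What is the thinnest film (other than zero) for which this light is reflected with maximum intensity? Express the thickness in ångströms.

1340 Å

At the upper boundary (n = 1.564 to n = 1.0) the reflected ray undergoes no phase shift.
Bottom surface (1.0 → 1.563): reflection off a higher-index medium gives a half-wave phase shift.
Exactly one π shift → a net half-wave offset.
For maximum reflection here: 2 n t = (m + ½) λ.
Minimum at m = 0: t = λ / (4 n) = 536 / (4 × 1.0) = 134 nm.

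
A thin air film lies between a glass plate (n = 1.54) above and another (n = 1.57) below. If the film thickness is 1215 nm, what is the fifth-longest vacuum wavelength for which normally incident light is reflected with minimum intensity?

At the upper boundary (n = 1.54 to n = 1.0) the reflected ray undergoes no phase shift.
Ray reflecting at the bottom interface goes from n = 1.0 toward n = 1.57: a half-wave phase shift.
Net: one phase inversion between the two reflected rays.
With one net inversion, destructive interference in reflection requires 2 n t = m λ.
λ = 2 n t / m. The fifth-longest wavelength is m = 5: λ = 2 × 1.0 × 1215 / 5.00 = 486 nm.

486 nm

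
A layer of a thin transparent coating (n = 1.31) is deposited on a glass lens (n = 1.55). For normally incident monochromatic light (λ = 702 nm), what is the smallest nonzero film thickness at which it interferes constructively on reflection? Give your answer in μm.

Ray reflecting at the top interface goes from n = 1.0 toward n = 1.31: a half-wave phase shift.
Bottom surface (1.31 → 1.55): reflection off a higher-index medium gives a half-wave phase shift.
The two reflections carry the same phase change, so no net offset.
For maximum reflection here: 2 n t = m λ.
The smallest nonzero thickness corresponds to m = 1: t = m λ / (2 n) = 1.00 × 702 / (2 × 1.31) = 268 nm.

0.268 μm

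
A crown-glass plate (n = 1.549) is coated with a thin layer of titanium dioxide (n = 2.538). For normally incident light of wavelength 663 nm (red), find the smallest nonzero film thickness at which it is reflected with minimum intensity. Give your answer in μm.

0.131 μm

Top surface (1.0 → 2.538): reflection off a higher-index medium gives a half-wave phase shift.
Bottom surface (2.538 → 1.549): reflection off a lower-index medium gives no phase shift.
The two reflections differ by half a wavelength.
So the condition for destructive reflection is 2 n t = m λ.
Minimum nonzero at m = 1: t = λ / (2 n) = 663 / (2 × 2.538) = 131 nm.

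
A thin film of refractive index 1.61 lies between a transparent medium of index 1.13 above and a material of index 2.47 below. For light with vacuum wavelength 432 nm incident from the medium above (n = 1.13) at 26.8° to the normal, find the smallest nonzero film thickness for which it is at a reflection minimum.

70.7 nm

Ray reflecting at the top interface goes from n = 1.13 toward n = 1.61: a half-wave phase shift.
Bottom surface (1.61 → 2.47): reflection off a higher-index medium gives a half-wave phase shift.
The two reflections carry the same phase change, so no net offset.
For dark reflection here: 2 n t cos θ_r = (m + ½) λ.
Snell's law: 1.13 sin 26.8° = 1.61 sin θ_r → sin θ_r = 0.316, cos θ_r = 0.949.
Minimum at m = 0: t = λ / (4 n cos θ_r) = 432 / (4 × 1.61 × 0.949) = 70.7 nm.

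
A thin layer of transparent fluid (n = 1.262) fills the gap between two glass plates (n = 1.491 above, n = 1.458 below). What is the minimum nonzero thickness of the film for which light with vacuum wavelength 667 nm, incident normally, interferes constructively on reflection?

132 nm

At the upper boundary (n = 1.491 to n = 1.262) the reflected ray undergoes no phase shift.
Bottom surface (1.262 → 1.458): reflection off a higher-index medium gives a half-wave phase shift.
Net: one phase inversion between the two reflected rays.
With one net inversion, constructive interference in reflection requires 2 n t = (m + ½) λ.
Minimum at m = 0: t = λ / (4 n) = 667 / (4 × 1.262) = 132 nm.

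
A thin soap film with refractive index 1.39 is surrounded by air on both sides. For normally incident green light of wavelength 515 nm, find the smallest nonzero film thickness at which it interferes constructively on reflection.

Ray reflecting at the top interface goes from n = 1.0 toward n = 1.39: a half-wave phase shift.
Ray reflecting at the bottom interface goes from n = 1.39 toward n = 1.0: no phase shift.
The two reflections differ by half a wavelength.
With one net inversion, constructive interference in reflection requires 2 n t = (m + ½) λ.
Minimum at m = 0: t = λ / (4 n) = 515 / (4 × 1.39) = 92.6 nm.

92.6 nm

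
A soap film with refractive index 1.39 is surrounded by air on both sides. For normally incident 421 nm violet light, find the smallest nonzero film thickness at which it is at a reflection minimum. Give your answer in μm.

0.151 μm

Ray reflecting at the top interface goes from n = 1.0 toward n = 1.39: a half-wave phase shift.
At the lower boundary (n = 1.39 to n = 1.0) the reflected ray undergoes no phase shift.
The two reflections differ by half a wavelength.
For weak reflection here: 2 n t = m λ.
Minimum nonzero at m = 1: t = λ / (2 n) = 421 / (2 × 1.39) = 151 nm.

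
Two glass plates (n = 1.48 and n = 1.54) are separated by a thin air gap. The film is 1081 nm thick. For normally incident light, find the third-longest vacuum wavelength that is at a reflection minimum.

Ray reflecting at the top interface goes from n = 1.48 toward n = 1.0: no phase shift.
At the lower boundary (n = 1.0 to n = 1.54) the reflected ray undergoes a half-wave phase shift.
Exactly one π shift → a net half-wave offset.
So the condition for destructive reflection is 2 n t = m λ.
λ = 2 n t / m. The third-longest wavelength is m = 3: λ = 2 × 1.0 × 1081 / 3.00 = 721 nm.

721 nm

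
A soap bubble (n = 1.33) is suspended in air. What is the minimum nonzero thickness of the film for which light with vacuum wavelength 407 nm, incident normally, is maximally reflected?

76.5 nm

Top surface (1.0 → 1.33): reflection off a higher-index medium gives a half-wave phase shift.
Bottom surface (1.33 → 1.0): reflection off a lower-index medium gives no phase shift.
Net: one phase inversion between the two reflected rays.
For bright reflection here: 2 n t = (m + ½) λ.
Minimum at m = 0: t = λ / (4 n) = 407 / (4 × 1.33) = 76.5 nm.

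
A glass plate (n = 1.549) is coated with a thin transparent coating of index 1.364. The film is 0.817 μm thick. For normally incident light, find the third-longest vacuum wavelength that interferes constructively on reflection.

743 nm

At the upper boundary (n = 1.0 to n = 1.364) the reflected ray undergoes a half-wave phase shift.
Bottom surface (1.364 → 1.549): reflection off a higher-index medium gives a half-wave phase shift.
Net: no relative phase inversion (both shifts match).
With no net inversion, constructive interference in reflection requires 2 n t = m λ.
λ = 2 n t / m. The third-longest wavelength is m = 3: λ = 2 × 1.364 × 817 / 3.00 = 743 nm.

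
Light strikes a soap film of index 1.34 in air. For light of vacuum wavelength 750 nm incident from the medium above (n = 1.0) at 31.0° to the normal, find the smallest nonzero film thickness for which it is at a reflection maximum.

152 nm

At the upper boundary (n = 1.0 to n = 1.34) the reflected ray undergoes a half-wave phase shift.
Bottom surface (1.34 → 1.0): reflection off a lower-index medium gives no phase shift.
Exactly one π shift → a net half-wave offset.
For maximum reflection here: 2 n t cos θ_r = (m + ½) λ.
Snell's law: 1.0 sin 31.0° = 1.34 sin θ_r → sin θ_r = 0.384, cos θ_r = 0.923.
Minimum at m = 0: t = λ / (4 n cos θ_r) = 750 / (4 × 1.34 × 0.923) = 152 nm.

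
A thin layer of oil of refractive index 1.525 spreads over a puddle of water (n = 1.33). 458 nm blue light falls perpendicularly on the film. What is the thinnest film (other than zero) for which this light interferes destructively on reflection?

150 nm

At the upper boundary (n = 1.0 to n = 1.525) the reflected ray undergoes a half-wave phase shift.
Ray reflecting at the bottom interface goes from n = 1.525 toward n = 1.33: no phase shift.
Net: one phase inversion between the two reflected rays.
So the condition for destructive reflection is 2 n t = m λ.
Minimum nonzero at m = 1: t = λ / (2 n) = 458 / (2 × 1.525) = 150 nm.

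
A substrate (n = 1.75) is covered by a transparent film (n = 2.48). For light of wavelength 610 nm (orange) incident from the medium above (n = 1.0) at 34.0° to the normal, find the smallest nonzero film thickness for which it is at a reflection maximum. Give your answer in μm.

Ray reflecting at the top interface goes from n = 1.0 toward n = 2.48: a half-wave phase shift.
Ray reflecting at the bottom interface goes from n = 2.48 toward n = 1.75: no phase shift.
Exactly one π shift → a net half-wave offset.
With one net inversion, constructive interference in reflection requires 2 n t cos θ_r = (m + ½) λ.
Snell's law: 1.0 sin 34.0° = 2.48 sin θ_r → sin θ_r = 0.225, cos θ_r = 0.974.
Minimum at m = 0: t = λ / (4 n cos θ_r) = 610 / (4 × 2.48 × 0.974) = 63.1 nm.

0.0631 μm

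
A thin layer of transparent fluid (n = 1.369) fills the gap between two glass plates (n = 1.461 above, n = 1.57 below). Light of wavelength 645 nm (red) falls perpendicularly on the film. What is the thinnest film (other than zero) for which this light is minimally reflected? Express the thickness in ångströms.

Top surface (1.461 → 1.369): reflection off a lower-index medium gives no phase shift.
At the lower boundary (n = 1.369 to n = 1.57) the reflected ray undergoes a half-wave phase shift.
Exactly one π shift → a net half-wave offset.
With one net inversion, destructive interference in reflection requires 2 n t = m λ.
Minimum nonzero at m = 1: t = λ / (2 n) = 645 / (2 × 1.369) = 236 nm.

2356 Å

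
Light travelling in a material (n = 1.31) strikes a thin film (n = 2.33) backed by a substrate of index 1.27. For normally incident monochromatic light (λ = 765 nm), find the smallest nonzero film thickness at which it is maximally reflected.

Ray reflecting at the top interface goes from n = 1.31 toward n = 2.33: a half-wave phase shift.
At the lower boundary (n = 2.33 to n = 1.27) the reflected ray undergoes no phase shift.
Net: one phase inversion between the two reflected rays.
For strong reflection here: 2 n t = (m + ½) λ.
Minimum at m = 0: t = λ / (4 n) = 765 / (4 × 2.33) = 82.1 nm.

82.1 nm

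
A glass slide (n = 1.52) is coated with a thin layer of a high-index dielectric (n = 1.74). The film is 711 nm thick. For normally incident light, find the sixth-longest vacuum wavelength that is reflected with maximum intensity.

At the upper boundary (n = 1.0 to n = 1.74) the reflected ray undergoes a half-wave phase shift.
At the lower boundary (n = 1.74 to n = 1.52) the reflected ray undergoes no phase shift.
Net: one phase inversion between the two reflected rays.
For strong reflection here: 2 n t = (m + ½) λ.
λ = 2 n t / (m + ½). The sixth-longest wavelength is m = 5: λ = 2 × 1.74 × 711 / 5.50 = 450 nm.

450 nm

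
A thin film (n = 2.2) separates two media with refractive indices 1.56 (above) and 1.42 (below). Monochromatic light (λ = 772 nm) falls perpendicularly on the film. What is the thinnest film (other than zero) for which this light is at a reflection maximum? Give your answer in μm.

Top surface (1.56 → 2.2): reflection off a higher-index medium gives a half-wave phase shift.
At the lower boundary (n = 2.2 to n = 1.42) the reflected ray undergoes no phase shift.
Net: one phase inversion between the two reflected rays.
With one net inversion, constructive interference in reflection requires 2 n t = (m + ½) λ.
Minimum at m = 0: t = λ / (4 n) = 772 / (4 × 2.2) = 87.7 nm.

0.0877 μm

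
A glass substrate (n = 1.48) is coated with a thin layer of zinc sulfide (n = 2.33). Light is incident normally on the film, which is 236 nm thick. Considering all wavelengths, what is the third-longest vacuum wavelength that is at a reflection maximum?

440 nm

At the upper boundary (n = 1.0 to n = 2.33) the reflected ray undergoes a half-wave phase shift.
Bottom surface (2.33 → 1.48): reflection off a lower-index medium gives no phase shift.
The two reflections differ by half a wavelength.
So the condition for constructive reflection is 2 n t = (m + ½) λ.
λ = 2 n t / (m + ½). The third-longest wavelength is m = 2: λ = 2 × 2.33 × 236 / 2.50 = 440 nm.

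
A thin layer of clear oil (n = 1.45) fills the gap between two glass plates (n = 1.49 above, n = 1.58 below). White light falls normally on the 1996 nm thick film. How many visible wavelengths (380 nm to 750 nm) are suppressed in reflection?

At the upper boundary (n = 1.49 to n = 1.45) the reflected ray undergoes no phase shift.
Ray reflecting at the bottom interface goes from n = 1.45 toward n = 1.58: a half-wave phase shift.
The two reflections differ by half a wavelength.
For weak reflection here: 2 n t = m λ.
λ = 2 n t / m = 5788 / m nm.
m=7: 827 nm (IR); m=8: 724 nm (visible); m=9: 643 nm (visible); m=10: 579 nm (visible); m=11: 526 nm (visible); m=12: 482 nm (visible); m=13: 445 nm (visible); m=14: 413 nm (visible); m=15: 386 nm (visible); m=16: 362 nm (UV).

8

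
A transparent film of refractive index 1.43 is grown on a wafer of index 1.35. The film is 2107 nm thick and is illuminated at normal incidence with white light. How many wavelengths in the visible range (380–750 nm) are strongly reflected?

At the upper boundary (n = 1.0 to n = 1.43) the reflected ray undergoes a half-wave phase shift.
At the lower boundary (n = 1.43 to n = 1.35) the reflected ray undergoes no phase shift.
Net: one phase inversion between the two reflected rays.
For bright reflection here: 2 n t = (m + ½) λ.
λ = 2 n t / (m + ½) = 6026 / (m + ½) nm.
m=7: 803 nm (IR); m=8: 709 nm (visible); m=9: 634 nm (visible); m=10: 574 nm (visible); m=11: 524 nm (visible); m=12: 482 nm (visible); m=13: 446 nm (visible); m=14: 416 nm (visible); m=15: 389 nm (visible); m=16: 365 nm (UV).

8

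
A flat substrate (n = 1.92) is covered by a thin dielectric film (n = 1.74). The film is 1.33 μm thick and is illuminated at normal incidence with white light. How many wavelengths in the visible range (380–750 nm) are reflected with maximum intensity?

Top surface (1.0 → 1.74): reflection off a higher-index medium gives a half-wave phase shift.
Ray reflecting at the bottom interface goes from n = 1.74 toward n = 1.92: a half-wave phase shift.
The two reflections carry the same phase change, so no net offset.
So the condition for constructive reflection is 2 n t = m λ.
λ = 2 n t / m = 4628 / m nm.
m=6: 771 nm (IR); m=7: 661 nm (visible); m=8: 579 nm (visible); m=9: 514 nm (visible); m=10: 463 nm (visible); m=11: 421 nm (visible); m=12: 386 nm (visible); m=13: 356 nm (UV).

6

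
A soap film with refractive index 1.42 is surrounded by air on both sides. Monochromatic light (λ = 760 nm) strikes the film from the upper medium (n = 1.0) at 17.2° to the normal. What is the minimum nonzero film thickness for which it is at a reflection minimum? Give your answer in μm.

Top surface (1.0 → 1.42): reflection off a higher-index medium gives a half-wave phase shift.
Ray reflecting at the bottom interface goes from n = 1.42 toward n = 1.0: no phase shift.
The two reflections differ by half a wavelength.
For dark reflection here: 2 n t cos θ_r = m λ.
Snell's law: 1.0 sin 17.2° = 1.42 sin θ_r → sin θ_r = 0.208, cos θ_r = 0.978.
Minimum nonzero at m = 1: t = λ / (2 n cos θ_r) = 760 / (2 × 1.42 × 0.978) = 274 nm.

0.274 μm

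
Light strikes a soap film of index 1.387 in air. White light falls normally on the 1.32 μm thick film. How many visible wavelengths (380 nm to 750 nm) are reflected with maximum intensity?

5

Top surface (1.0 → 1.387): reflection off a higher-index medium gives a half-wave phase shift.
Bottom surface (1.387 → 1.0): reflection off a lower-index medium gives no phase shift.
Exactly one π shift → a net half-wave offset.
So the condition for constructive reflection is 2 n t = (m + ½) λ.
λ = 2 n t / (m + ½) = 3662 / (m + ½) nm.
m=4: 814 nm (IR); m=5: 666 nm (visible); m=6: 563 nm (visible); m=7: 488 nm (visible); m=8: 431 nm (visible); m=9: 385 nm (visible); m=10: 349 nm (UV).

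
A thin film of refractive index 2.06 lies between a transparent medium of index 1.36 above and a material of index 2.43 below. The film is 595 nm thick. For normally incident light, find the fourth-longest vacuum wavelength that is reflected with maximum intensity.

At the upper boundary (n = 1.36 to n = 2.06) the reflected ray undergoes a half-wave phase shift.
At the lower boundary (n = 2.06 to n = 2.43) the reflected ray undergoes a half-wave phase shift.
The two reflections carry the same phase change, so no net offset.
So the condition for constructive reflection is 2 n t = m λ.
λ = 2 n t / m. The fourth-longest wavelength is m = 4: λ = 2 × 2.06 × 595 / 4.00 = 613 nm.

613 nm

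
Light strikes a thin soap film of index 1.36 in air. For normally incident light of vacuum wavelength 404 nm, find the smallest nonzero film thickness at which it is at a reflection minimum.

Ray reflecting at the top interface goes from n = 1.0 toward n = 1.36: a half-wave phase shift.
Bottom surface (1.36 → 1.0): reflection off a lower-index medium gives no phase shift.
Net: one phase inversion between the two reflected rays.
With one net inversion, destructive interference in reflection requires 2 n t = m λ.
Minimum nonzero at m = 1: t = λ / (2 n) = 404 / (2 × 1.36) = 149 nm.

149 nm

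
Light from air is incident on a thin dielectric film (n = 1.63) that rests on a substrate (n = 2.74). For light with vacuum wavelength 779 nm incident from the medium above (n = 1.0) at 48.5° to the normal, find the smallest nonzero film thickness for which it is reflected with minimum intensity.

135 nm

Ray reflecting at the top interface goes from n = 1.0 toward n = 1.63: a half-wave phase shift.
At the lower boundary (n = 1.63 to n = 2.74) the reflected ray undergoes a half-wave phase shift.
Zero or two π shifts → no net half-wave offset.
For dark reflection here: 2 n t cos θ_r = (m + ½) λ.
Snell's law: 1.0 sin 48.5° = 1.63 sin θ_r → sin θ_r = 0.459, cos θ_r = 0.888.
Minimum at m = 0: t = λ / (4 n cos θ_r) = 779 / (4 × 1.63 × 0.888) = 135 nm.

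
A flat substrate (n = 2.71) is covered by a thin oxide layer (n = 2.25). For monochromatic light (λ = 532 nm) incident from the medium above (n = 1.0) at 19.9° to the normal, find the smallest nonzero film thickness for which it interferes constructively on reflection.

At the upper boundary (n = 1.0 to n = 2.25) the reflected ray undergoes a half-wave phase shift.
At the lower boundary (n = 2.25 to n = 2.71) the reflected ray undergoes a half-wave phase shift.
Net: no relative phase inversion (both shifts match).
For maximum reflection here: 2 n t cos θ_r = m λ.
Snell's law: 1.0 sin 19.9° = 2.25 sin θ_r → sin θ_r = 0.151, cos θ_r = 0.988.
Minimum nonzero at m = 1: t = λ / (2 n cos θ_r) = 532 / (2 × 2.25 × 0.988) = 120 nm.

120 nm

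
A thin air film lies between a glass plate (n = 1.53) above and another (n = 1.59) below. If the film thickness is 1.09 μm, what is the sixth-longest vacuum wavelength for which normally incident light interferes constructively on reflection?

Top surface (1.53 → 1.0): reflection off a lower-index medium gives no phase shift.
At the lower boundary (n = 1.0 to n = 1.59) the reflected ray undergoes a half-wave phase shift.
Exactly one π shift → a net half-wave offset.
For bright reflection here: 2 n t = (m + ½) λ.
λ = 2 n t / (m + ½). The sixth-longest wavelength is m = 5: λ = 2 × 1.0 × 1090 / 5.50 = 396 nm.

396 nm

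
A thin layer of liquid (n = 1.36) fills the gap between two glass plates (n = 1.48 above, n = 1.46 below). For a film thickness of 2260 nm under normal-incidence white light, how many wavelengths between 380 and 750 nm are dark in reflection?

Top surface (1.48 → 1.36): reflection off a lower-index medium gives no phase shift.
Ray reflecting at the bottom interface goes from n = 1.36 toward n = 1.46: a half-wave phase shift.
Exactly one π shift → a net half-wave offset.
So the condition for destructive reflection is 2 n t = m λ.
λ = 2 n t / m = 6147 / m nm.
m=8: 768 nm (IR); m=9: 683 nm (visible); m=10: 615 nm (visible); m=11: 559 nm (visible); m=12: 512 nm (visible); m=13: 473 nm (visible); m=14: 439 nm (visible); m=15: 410 nm (visible); m=16: 384 nm (visible); m=17: 362 nm (UV).

8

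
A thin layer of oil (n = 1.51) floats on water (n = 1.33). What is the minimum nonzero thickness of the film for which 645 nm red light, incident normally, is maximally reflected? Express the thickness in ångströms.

Ray reflecting at the top interface goes from n = 1.0 toward n = 1.51: a half-wave phase shift.
At the lower boundary (n = 1.51 to n = 1.33) the reflected ray undergoes no phase shift.
Net: one phase inversion between the two reflected rays.
For maximum reflection here: 2 n t = (m + ½) λ.
Minimum at m = 0: t = λ / (4 n) = 645 / (4 × 1.51) = 107 nm.

1068 Å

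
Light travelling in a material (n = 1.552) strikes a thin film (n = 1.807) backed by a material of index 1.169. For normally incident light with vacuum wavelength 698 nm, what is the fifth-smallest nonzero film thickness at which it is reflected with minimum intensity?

966 nm

Ray reflecting at the top interface goes from n = 1.552 toward n = 1.807: a half-wave phase shift.
Bottom surface (1.807 → 1.169): reflection off a lower-index medium gives no phase shift.
Exactly one π shift → a net half-wave offset.
With one net inversion, destructive interference in reflection requires 2 n t = m λ.
The fifth-smallest nonzero thickness corresponds to m = 5: t = m λ / (2 n) = 5.00 × 698 / (2 × 1.807) = 966 nm.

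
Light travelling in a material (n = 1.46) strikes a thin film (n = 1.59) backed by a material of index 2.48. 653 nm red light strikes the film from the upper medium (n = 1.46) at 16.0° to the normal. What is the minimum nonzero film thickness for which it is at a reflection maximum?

212 nm

At the upper boundary (n = 1.46 to n = 1.59) the reflected ray undergoes a half-wave phase shift.
At the lower boundary (n = 1.59 to n = 2.48) the reflected ray undergoes a half-wave phase shift.
The two reflections carry the same phase change, so no net offset.
So the condition for constructive reflection is 2 n t cos θ_r = m λ.
Snell's law: 1.46 sin 16.0° = 1.59 sin θ_r → sin θ_r = 0.253, cos θ_r = 0.967.
Minimum nonzero at m = 1: t = λ / (2 n cos θ_r) = 653 / (2 × 1.59 × 0.967) = 212 nm.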